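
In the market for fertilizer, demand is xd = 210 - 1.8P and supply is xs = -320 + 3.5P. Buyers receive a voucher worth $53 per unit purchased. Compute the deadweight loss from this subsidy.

Pre-subsidy: 210 - 1.8P = -320 + 3.5P gives P* = 100, x* = 30.
With the rebate, buyers effectively pay Pb = Ps − 53, where Ps is the price sellers receive.
Demand in terms of Ps becomes xd = 210 − 1.8(Ps − 53) = 305.4 - 1.8Ps. Setting this equal to supply: 305.4 - 1.8Ps = -320 + 3.5Ps, so Ps = 118.
Buyers pay Pb = 118 − 53 = 65; x' = -320 + 3.5·118 = 93.
The subsidy expands output by 93 − 30 = 63 past the efficient level; on those units the gap between marginal cost and willingness to pay runs from 0 up to 53.
DWL = ½ × 53 × 63 = 1669.5.

Deadweight loss = $1669.5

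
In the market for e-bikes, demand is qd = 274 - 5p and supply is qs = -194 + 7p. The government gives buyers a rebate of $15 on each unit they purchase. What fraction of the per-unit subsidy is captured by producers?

Pre-subsidy: 274 - 5p = -194 + 7p gives p* = 39, q* = 79.
With the rebate, buyers effectively pay pb = ps − 15, where ps is the price sellers receive.
Demand in terms of ps becomes qd = 274 − 5(ps − 15) = 349 - 5ps. Setting this equal to supply: 349 - 5ps = -194 + 7ps, so ps = 45.25.
Buyers pay pb = 45.25 − 15 = 30.25; q' = -194 + 7·45.25 = 122.75.
Buyers' price falls by p* − pb = 39 − 30.25 = 8.75; sellers' price rises by ps − p* = 45.25 − 39 = 6.25.
So producers capture 6.25/15 = 5/12 of each unit of subsidy.

Producer share = 5/12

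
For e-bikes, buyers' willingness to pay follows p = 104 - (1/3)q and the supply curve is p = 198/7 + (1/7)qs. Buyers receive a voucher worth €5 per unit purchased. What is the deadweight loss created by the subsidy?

Deadweight loss = €26.25

Pre-subsidy: 104 - (1/3)q = 198/7 + (1/7)q gives q* = 159 and p* = 51.
With the rebate, buyers effectively pay pb = ps − 5, where ps is the price sellers receive.
On the curves, pb = 104 - (1/3)q and ps = 198/7 + (1/7)q; the wedge ps − pb = 5 gives 198/7 + (1/7)q − (104 - (1/3)q) = 5, so q' = 169.5.
Then pb = 104 − (1/3)·169.5 = 47.5 and ps = 198/7 + (1/7)·169.5 = 52.5.
The subsidy expands output by 169.5 − 159 = 10.5 past the efficient level; on those units the gap between marginal cost and willingness to pay runs from 0 up to 5.
DWL = ½ × 5 × 10.5 = 26.25.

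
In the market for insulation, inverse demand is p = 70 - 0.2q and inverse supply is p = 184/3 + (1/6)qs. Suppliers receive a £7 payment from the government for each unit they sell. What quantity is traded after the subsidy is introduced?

q' = 470/11

Pre-subsidy: 70 - 0.2q = 184/3 + (1/6)q gives q* = 260/11 and p* = 718/11.
With the subsidy, sellers receive ps = pb + 7 for each unit, where pb is the price buyers pay.
On the curves, pb = 70 - 0.2q and ps = 184/3 + (1/6)q; the wedge ps − pb = 7 gives 184/3 + (1/6)q − (70 - 0.2q) = 7, so q' = 470/11.
Then pb = 70 − 0.2·(470/11) = 676/11 and ps = 184/3 + (1/6)·(470/11) = 753/11.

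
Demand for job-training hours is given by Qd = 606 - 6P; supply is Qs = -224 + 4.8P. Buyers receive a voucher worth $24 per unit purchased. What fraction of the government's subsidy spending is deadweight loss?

DWL / government spending = 36/235

Pre-subsidy: 606 - 6P = -224 + 4.8P gives P* = 2075/27, Q* = 1304/9.
With the rebate, buyers effectively pay Pb = Ps − 24, where Ps is the price sellers receive.
Demand in terms of Ps becomes Qd = 606 − 6(Ps − 24) = 750 - 6Ps. Setting this equal to supply: 750 - 6Ps = -224 + 4.8Ps, so Ps = 2435/27.
Buyers pay Pb = 2435/27 − 24 = 1787/27; Q' = -224 + 4.8·(2435/27) = 1880/9.
ΔCS = ½(1304/9 + 1880/9)(2075/27 − 1787/27) = 50944/27; ΔPS = ½(1304/9 + 1880/9)(2435/27 − 2075/27) = 63680/27.
Government spending = 24 × 1880/9 = 15040/3.
DWL = ½ × 24 × (1880/9 − 1304/9) = 768; fraction = 768 / (15040/3) = 36/235.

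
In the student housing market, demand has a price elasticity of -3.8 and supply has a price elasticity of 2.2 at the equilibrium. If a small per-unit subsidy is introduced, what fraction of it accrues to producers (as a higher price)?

For a small subsidy around the equilibrium, the benefit split depends on the relative slopes, which at a point are proportional to the elasticities.
Buyer share = εs/(εs + |εd|) = 2.2/(2.2 + 3.8) = 11/30; seller share = |εd|/(εs + |εd|) = 19/30.
So producers capture 19/30 of the subsidy.

Producer share = 19/30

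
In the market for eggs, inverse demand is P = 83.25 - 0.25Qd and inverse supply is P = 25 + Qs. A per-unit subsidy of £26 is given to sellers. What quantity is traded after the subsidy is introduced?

Q' = 67.4

Pre-subsidy: 83.25 - 0.25Q = 25 + Q gives Q* = 46.6 and P* = 71.6.
With the subsidy, sellers receive Ps = Pb + 26 for each unit, where Pb is the price buyers pay.
On the curves, Pb = 83.25 - 0.25Q and Ps = 25 + Q; the wedge Ps − Pb = 26 gives 25 + Q − (83.25 - 0.25Q) = 26, so Q' = 67.4.
Then Pb = 83.25 − 0.25·67.4 = 66.4 and Ps = 25 + 1·67.4 = 92.4.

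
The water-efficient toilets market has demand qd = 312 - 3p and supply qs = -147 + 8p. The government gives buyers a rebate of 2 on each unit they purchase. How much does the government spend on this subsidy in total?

Pre-subsidy: 312 - 3p = -147 + 8p gives p* = 459/11, q* = 2055/11.
With the rebate, buyers effectively pay pb = ps − 2, where ps is the price sellers receive.
Demand in terms of ps becomes qd = 312 − 3(ps − 2) = 318 - 3ps. Setting this equal to supply: 318 - 3ps = -147 + 8ps, so ps = 465/11.
Buyers pay pb = 465/11 − 2 = 443/11; q' = -147 + 8·(465/11) = 2103/11.
Government outlay = subsidy × quantity = 2 × 2103/11 = 4206/11.

Government cost = 4206/11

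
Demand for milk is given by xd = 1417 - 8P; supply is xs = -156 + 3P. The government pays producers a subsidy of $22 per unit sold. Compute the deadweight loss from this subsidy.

Deadweight loss = $528

Pre-subsidy: 1417 - 8P = -156 + 3P gives P* = 143, x* = 273.
With the subsidy, sellers receive Ps = Pb + 22 for each unit, where Pb is the price buyers pay.
Supply in terms of Pb becomes xs = -156 + 3(Pb + 22) = -90 + 3Pb. Setting this equal to demand: 1417 - 8Pb = -90 + 3Pb, so Pb = 137.
Sellers receive Ps = 137 + 22 = 159; x' = 1417 − 8·137 = 321.
The subsidy expands output by 321 − 273 = 48 past the efficient level; on those units the gap between marginal cost and willingness to pay runs from 0 up to 22.
DWL = ½ × 22 × 48 = 528.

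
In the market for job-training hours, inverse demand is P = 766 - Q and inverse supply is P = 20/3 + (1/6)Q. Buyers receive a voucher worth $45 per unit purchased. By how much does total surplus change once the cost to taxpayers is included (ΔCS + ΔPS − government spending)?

Net change in total surplus = -6075/7

Pre-subsidy: 766 - Q = 20/3 + (1/6)Q gives Q* = 4556/7 and P* = 806/7.
With the rebate, buyers effectively pay Pb = Ps − 45, where Ps is the price sellers receive.
On the curves, Pb = 766 - Q and Ps = 20/3 + (1/6)Q; the wedge Ps − Pb = 45 gives 20/3 + (1/6)Q − (766 - Q) = 45, so Q' = 4826/7.
Then Pb = 766 − 1·(4826/7) = 536/7 and Ps = 20/3 + (1/6)·(4826/7) = 851/7.
ΔCS = ½(4556/7 + 4826/7)(806/7 − 536/7) = 1266570/49; ΔPS = ½(4556/7 + 4826/7)(851/7 − 806/7) = 211095/49.
Government spending = 45 × 4826/7 = 217170/7.
Net change = 1266570/49 + 211095/49 − 217170/7 = -6075/7. The loss equals the DWL triangle ½·45·270/7.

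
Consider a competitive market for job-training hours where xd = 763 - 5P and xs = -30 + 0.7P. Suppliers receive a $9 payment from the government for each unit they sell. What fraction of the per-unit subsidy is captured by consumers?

Consumer share = 7/57

Pre-subsidy: 763 - 5P = -30 + 0.7P gives P* = 7930/57, x* = 3841/57.
With the subsidy, sellers receive Ps = Pb + 9 for each unit, where Pb is the price buyers pay.
Supply in terms of Pb becomes xs = -30 + 0.7(Pb + 9) = -23.7 + 0.7Pb. Setting this equal to demand: 763 - 5Pb = -23.7 + 0.7Pb, so Pb = 7867/57.
Sellers receive Ps = 7867/57 + 9 = 8380/57; x' = 763 − 5·(7867/57) = 4156/57.
Buyers' price falls by P* − Pb = 7930/57 − 7867/57 = 21/19; sellers' price rises by Ps − P* = 8380/57 − 7930/57 = 150/19.
So consumers capture (21/19)/9 = 7/57 of each unit of subsidy.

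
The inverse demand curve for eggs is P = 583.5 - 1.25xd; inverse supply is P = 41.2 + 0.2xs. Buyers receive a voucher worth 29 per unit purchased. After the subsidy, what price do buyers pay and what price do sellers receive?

Pre-subsidy: 583.5 - 1.25x = 41.2 + 0.2x gives x* = 374 and P* = 116.
With the rebate, buyers effectively pay Pb = Ps − 29, where Ps is the price sellers receive.
On the curves, Pb = 583.5 - 1.25x and Ps = 41.2 + 0.2x; the wedge Ps − Pb = 29 gives 41.2 + 0.2x − (583.5 - 1.25x) = 29, so x' = 394.
Then Pb = 583.5 − 1.25·394 = 91 and Ps = 41.2 + 0.2·394 = 120.

Buyers pay 91; sellers receive 120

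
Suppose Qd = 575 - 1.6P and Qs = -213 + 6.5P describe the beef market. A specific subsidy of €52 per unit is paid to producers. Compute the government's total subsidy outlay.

Pre-subsidy: 575 - 1.6P = -213 + 6.5P gives P* = 7880/81, Q* = 33967/81.
With the subsidy, sellers receive Ps = Pb + 52 for each unit, where Pb is the price buyers pay.
Supply in terms of Pb becomes Qs = -213 + 6.5(Pb + 52) = 125 + 6.5Pb. Setting this equal to demand: 575 - 1.6Pb = 125 + 6.5Pb, so Pb = 500/9.
Sellers receive Ps = 500/9 + 52 = 968/9; Q' = 575 − 1.6·(500/9) = 4375/9.
Government outlay = subsidy × quantity = 52 × 4375/9 = 227500/9.

Government cost = 227500/9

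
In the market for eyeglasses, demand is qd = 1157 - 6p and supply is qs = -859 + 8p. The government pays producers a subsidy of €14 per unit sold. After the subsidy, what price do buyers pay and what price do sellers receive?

Buyers pay €136; sellers receive €150

Pre-subsidy: 1157 - 6p = -859 + 8p gives p* = 144, q* = 293.
With the subsidy, sellers receive ps = pb + 14 for each unit, where pb is the price buyers pay.
Supply in terms of pb becomes qs = -859 + 8(pb + 14) = -747 + 8pb. Setting this equal to demand: 1157 - 6pb = -747 + 8pb, so pb = 136.
Sellers receive ps = 136 + 14 = 150; q' = 1157 − 6·136 = 341.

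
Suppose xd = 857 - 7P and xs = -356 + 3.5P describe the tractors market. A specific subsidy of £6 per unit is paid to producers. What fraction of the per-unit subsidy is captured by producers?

Pre-subsidy: 857 - 7P = -356 + 3.5P gives P* = 2426/21, x* = 145/3.
With the subsidy, sellers receive Ps = Pb + 6 for each unit, where Pb is the price buyers pay.
Supply in terms of Pb becomes xs = -356 + 3.5(Pb + 6) = -335 + 3.5Pb. Setting this equal to demand: 857 - 7Pb = -335 + 3.5Pb, so Pb = 2384/21.
Sellers receive Ps = 2384/21 + 6 = 2510/21; x' = 857 − 7·(2384/21) = 187/3.
Buyers' price falls by P* − Pb = 2426/21 − 2384/21 = 2; sellers' price rises by Ps − P* = 2510/21 − 2426/21 = 4.
So producers capture 4/6 = 2/3 of each unit of subsidy.

Producer share = 2/3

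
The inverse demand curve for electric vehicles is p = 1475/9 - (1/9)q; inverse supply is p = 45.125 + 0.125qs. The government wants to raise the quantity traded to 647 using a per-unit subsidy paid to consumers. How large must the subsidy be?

Required subsidy s = 34 per unit

At q = 647, from the demand curve buyers pay pb = 1475/9 − (1/9)·647 = 92; from the supply curve sellers need ps = 45.125 + 0.125·647 = 126.
The subsidy must fill the gap: s = ps − pb = 126 − 92 = 34.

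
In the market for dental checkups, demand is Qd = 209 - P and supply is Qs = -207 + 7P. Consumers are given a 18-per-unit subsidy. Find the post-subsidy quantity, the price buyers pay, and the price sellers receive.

Q' = 172.75; buyers pay 36.25; sellers receive 54.25

Pre-subsidy: 209 - P = -207 + 7P gives P* = 52, Q* = 157.
With the rebate, buyers effectively pay Pb = Ps − 18, where Ps is the price sellers receive.
Demand in terms of Ps becomes Qd = 209 − 1(Ps − 18) = 227 - Ps. Setting this equal to supply: 227 - Ps = -207 + 7Ps, so Ps = 54.25.
Buyers pay Pb = 54.25 − 18 = 36.25; Q' = -207 + 7·54.25 = 172.75.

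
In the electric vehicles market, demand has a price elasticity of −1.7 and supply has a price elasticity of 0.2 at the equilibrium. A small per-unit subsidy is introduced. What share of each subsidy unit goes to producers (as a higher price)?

Producer share = 17/19

For a small subsidy around the equilibrium, the benefit split depends on the relative slopes, which at a point are proportional to the elasticities.
Buyer share = εs/(εs + |εd|) = 0.2/(0.2 + 1.7) = 2/19; seller share = |εd|/(εs + |εd|) = 17/19.
So producers capture 17/19 of the subsidy.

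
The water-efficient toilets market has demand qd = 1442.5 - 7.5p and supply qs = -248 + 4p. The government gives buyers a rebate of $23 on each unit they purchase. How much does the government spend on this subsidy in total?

Government cost = $9200

Pre-subsidy: 1442.5 - 7.5p = -248 + 4p gives p* = 147, q* = 340.
With the rebate, buyers effectively pay pb = ps − 23, where ps is the price sellers receive.
Demand in terms of ps becomes qd = 1442.5 − 7.5(ps − 23) = 1615 - 7.5ps. Setting this equal to supply: 1615 - 7.5ps = -248 + 4ps, so ps = 162.
Buyers pay pb = 162 − 23 = 139; q' = -248 + 4·162 = 400.
Government outlay = subsidy × quantity = 23 × 400 = 9200.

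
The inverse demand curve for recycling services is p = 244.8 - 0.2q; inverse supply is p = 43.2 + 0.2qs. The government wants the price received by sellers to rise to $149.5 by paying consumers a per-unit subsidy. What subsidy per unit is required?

At a seller price of 149.5, quantity supplied is -216 + 5·149.5 = 531.5.
Buyers absorb 531.5 only when they pay pb = 244.8 − 0.2·531.5 = 138.5.
s = ps − pb = 149.5 − 138.5 = 11.

Required subsidy s = $11 per unit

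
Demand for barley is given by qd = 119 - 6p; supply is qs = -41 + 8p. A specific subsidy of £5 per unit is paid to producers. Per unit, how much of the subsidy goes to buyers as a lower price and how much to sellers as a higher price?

Pre-subsidy: 119 - 6p = -41 + 8p gives p* = 80/7, q* = 353/7.
With the subsidy, sellers receive ps = pb + 5 for each unit, where pb is the price buyers pay.
Supply in terms of pb becomes qs = -41 + 8(pb + 5) = -1 + 8pb. Setting this equal to demand: 119 - 6pb = -1 + 8pb, so pb = 60/7.
Sellers receive ps = 60/7 + 5 = 95/7; q' = 119 − 6·(60/7) = 473/7.
Buyers' price falls by p* − pb = 80/7 − 60/7 = 20/7; sellers' price rises by ps − p* = 95/7 − 80/7 = 15/7.

Buyers gain 20/7 per unit; sellers gain 15/7 per unit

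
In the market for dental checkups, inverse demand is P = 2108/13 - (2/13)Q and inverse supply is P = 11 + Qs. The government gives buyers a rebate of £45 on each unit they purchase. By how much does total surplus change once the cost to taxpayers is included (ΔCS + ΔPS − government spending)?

Net change in total surplus = -£877.5

Pre-subsidy: 2108/13 - (2/13)Q = 11 + Q gives Q* = 131 and P* = 142.
With the rebate, buyers effectively pay Pb = Ps − 45, where Ps is the price sellers receive.
On the curves, Pb = 2108/13 - (2/13)Q and Ps = 11 + Q; the wedge Ps − Pb = 45 gives 11 + Q − (2108/13 - (2/13)Q) = 45, so Q' = 170.
Then Pb = 2108/13 − (2/13)·170 = 136 and Ps = 11 + 1·170 = 181.
ΔCS = ½(131 + 170)(142 − 136) = 903; ΔPS = ½(131 + 170)(181 − 142) = 5869.5.
Government spending = 45 × 170 = 7650.
Net change = 903 + 5869.5 − 7650 = -877.5. The loss equals the DWL triangle ½·45·39.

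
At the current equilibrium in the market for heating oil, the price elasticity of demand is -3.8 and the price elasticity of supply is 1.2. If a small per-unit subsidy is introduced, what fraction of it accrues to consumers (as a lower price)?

For a small subsidy around the equilibrium, the benefit split depends on the relative slopes, which at a point are proportional to the elasticities.
Buyer share = εs/(εs + |εd|) = 1.2/(1.2 + 3.8) = 0.24; seller share = |εd|/(εs + |εd|) = 0.76.

Consumer share = 0.24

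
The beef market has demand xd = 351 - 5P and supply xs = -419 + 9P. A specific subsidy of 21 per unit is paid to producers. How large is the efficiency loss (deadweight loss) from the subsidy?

Pre-subsidy: 351 - 5P = -419 + 9P gives P* = 55, x* = 76.
With the subsidy, sellers receive Ps = Pb + 21 for each unit, where Pb is the price buyers pay.
Supply in terms of Pb becomes xs = -419 + 9(Pb + 21) = -230 + 9Pb. Setting this equal to demand: 351 - 5Pb = -230 + 9Pb, so Pb = 41.5.
Sellers receive Ps = 41.5 + 21 = 62.5; x' = 351 − 5·41.5 = 143.5.
The subsidy expands output by 143.5 − 76 = 67.5 past the efficient level; on those units the gap between marginal cost and willingness to pay runs from 0 up to 21.
DWL = ½ × 21 × 67.5 = 708.75.

Deadweight loss = 708.75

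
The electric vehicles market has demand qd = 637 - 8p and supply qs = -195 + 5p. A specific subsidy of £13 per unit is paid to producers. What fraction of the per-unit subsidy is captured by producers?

Producer share = 8/13

Pre-subsidy: 637 - 8p = -195 + 5p gives p* = 64, q* = 125.
With the subsidy, sellers receive ps = pb + 13 for each unit, where pb is the price buyers pay.
Supply in terms of pb becomes qs = -195 + 5(pb + 13) = -130 + 5pb. Setting this equal to demand: 637 - 8pb = -130 + 5pb, so pb = 59.
Sellers receive ps = 59 + 13 = 72; q' = 637 − 8·59 = 165.
Buyers' price falls by p* − pb = 64 − 59 = 5; sellers' price rises by ps − p* = 72 − 64 = 8.
So producers capture 8/13 = 8/13 of each unit of subsidy.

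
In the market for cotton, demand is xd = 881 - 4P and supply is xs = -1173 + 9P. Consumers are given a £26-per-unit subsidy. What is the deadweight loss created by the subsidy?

Deadweight loss = £936

Pre-subsidy: 881 - 4P = -1173 + 9P gives P* = 158, x* = 249.
With the rebate, buyers effectively pay Pb = Ps − 26, where Ps is the price sellers receive.
Demand in terms of Ps becomes xd = 881 − 4(Ps − 26) = 985 - 4Ps. Setting this equal to supply: 985 - 4Ps = -1173 + 9Ps, so Ps = 166.
Buyers pay Pb = 166 − 26 = 140; x' = -1173 + 9·166 = 321.
The subsidy expands output by 321 − 249 = 72 past the efficient level; on those units the gap between marginal cost and willingness to pay runs from 0 up to 26.
DWL = ½ × 26 × 72 = 936.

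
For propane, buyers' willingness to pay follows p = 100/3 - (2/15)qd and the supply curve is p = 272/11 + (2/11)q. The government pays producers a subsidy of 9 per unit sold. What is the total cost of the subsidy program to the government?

Pre-subsidy: 100/3 - (2/15)q = 272/11 + (2/11)q gives q* = 355/13 and p* = 386/13.
With the subsidy, sellers receive ps = pb + 9 for each unit, where pb is the price buyers pay.
On the curves, pb = 100/3 - (2/15)q and ps = 272/11 + (2/11)q; the wedge ps − pb = 9 gives 272/11 + (2/11)q − (100/3 - (2/15)q) = 9, so q' = 2905/52.
Then pb = 100/3 − (2/15)·(2905/52) = 673/26 and ps = 272/11 + (2/11)·(2905/52) = 907/26.
Government outlay = subsidy × quantity = 9 × 2905/52 = 26145/52.

Government cost = 26145/52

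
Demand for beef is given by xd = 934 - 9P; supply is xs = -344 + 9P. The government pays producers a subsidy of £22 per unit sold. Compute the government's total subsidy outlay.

Government cost = £8668

Pre-subsidy: 934 - 9P = -344 + 9P gives P* = 71, x* = 295.
With the subsidy, sellers receive Ps = Pb + 22 for each unit, where Pb is the price buyers pay.
Supply in terms of Pb becomes xs = -344 + 9(Pb + 22) = -146 + 9Pb. Setting this equal to demand: 934 - 9Pb = -146 + 9Pb, so Pb = 60.
Sellers receive Ps = 60 + 22 = 82; x' = 934 − 9·60 = 394.
Government outlay = subsidy × quantity = 22 × 394 = 8668.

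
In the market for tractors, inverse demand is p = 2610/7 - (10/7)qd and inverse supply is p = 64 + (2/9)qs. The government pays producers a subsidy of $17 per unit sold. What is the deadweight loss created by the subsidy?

Pre-subsidy: 2610/7 - (10/7)q = 64 + (2/9)q gives q* = 9729/52 and p* = 2745/26.
With the subsidy, sellers receive ps = pb + 17 for each unit, where pb is the price buyers pay.
On the curves, pb = 2610/7 - (10/7)q and ps = 64 + (2/9)q; the wedge ps − pb = 17 gives 64 + (2/9)q − (2610/7 - (10/7)q) = 17, so q' = 20529/104.
Then pb = 2610/7 − (10/7)·(20529/104) = 4725/52 and ps = 64 + (2/9)·(20529/104) = 5609/52.
The subsidy expands output by 20529/104 − 9729/52 = 1071/104 past the efficient level; on those units the gap between marginal cost and willingness to pay runs from 0 up to 17.
DWL = ½ × 17 × 1071/104 = 18207/208.

Deadweight loss = 18207/208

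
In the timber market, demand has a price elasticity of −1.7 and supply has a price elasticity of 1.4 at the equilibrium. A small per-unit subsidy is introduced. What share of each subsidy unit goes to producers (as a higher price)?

For a small subsidy around the equilibrium, the benefit split depends on the relative slopes, which at a point are proportional to the elasticities.
Buyer share = εs/(εs + |εd|) = 1.4/(1.4 + 1.7) = 14/31; seller share = |εd|/(εs + |εd|) = 17/31.
So producers capture 17/31 of the subsidy.

Producer share = 17/31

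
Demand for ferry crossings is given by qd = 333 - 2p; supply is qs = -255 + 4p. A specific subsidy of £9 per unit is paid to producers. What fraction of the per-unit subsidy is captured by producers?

Pre-subsidy: 333 - 2p = -255 + 4p gives p* = 98, q* = 137.
With the subsidy, sellers receive ps = pb + 9 for each unit, where pb is the price buyers pay.
Supply in terms of pb becomes qs = -255 + 4(pb + 9) = -219 + 4pb. Setting this equal to demand: 333 - 2pb = -219 + 4pb, so pb = 92.
Sellers receive ps = 92 + 9 = 101; q' = 333 − 2·92 = 149.
Buyers' price falls by p* − pb = 98 − 92 = 6; sellers' price rises by ps − p* = 101 − 98 = 3.
So producers capture 3/9 = 1/3 of each unit of subsidy.

Producer share = 1/3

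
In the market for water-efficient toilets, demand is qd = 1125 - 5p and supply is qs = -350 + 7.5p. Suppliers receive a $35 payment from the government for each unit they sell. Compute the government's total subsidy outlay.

Government cost = $22400

Pre-subsidy: 1125 - 5p = -350 + 7.5p gives p* = 118, q* = 535.
With the subsidy, sellers receive ps = pb + 35 for each unit, where pb is the price buyers pay.
Supply in terms of pb becomes qs = -350 + 7.5(pb + 35) = -87.5 + 7.5pb. Setting this equal to demand: 1125 - 5pb = -87.5 + 7.5pb, so pb = 97.
Sellers receive ps = 97 + 35 = 132; q' = 1125 − 5·97 = 640.
Government outlay = subsidy × quantity = 35 × 640 = 22400.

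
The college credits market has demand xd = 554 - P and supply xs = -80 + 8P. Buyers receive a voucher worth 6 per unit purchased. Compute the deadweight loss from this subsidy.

Deadweight loss = 16

Pre-subsidy: 554 - P = -80 + 8P gives P* = 634/9, x* = 4352/9.
With the rebate, buyers effectively pay Pb = Ps − 6, where Ps is the price sellers receive.
Demand in terms of Ps becomes xd = 554 − 1(Ps − 6) = 560 - Ps. Setting this equal to supply: 560 - Ps = -80 + 8Ps, so Ps = 640/9.
Buyers pay Pb = 640/9 − 6 = 586/9; x' = -80 + 8·(640/9) = 4400/9.
The subsidy expands output by 4400/9 − 4352/9 = 16/3 past the efficient level; on those units the gap between marginal cost and willingness to pay runs from 0 up to 6.
DWL = ½ × 6 × 16/3 = 16.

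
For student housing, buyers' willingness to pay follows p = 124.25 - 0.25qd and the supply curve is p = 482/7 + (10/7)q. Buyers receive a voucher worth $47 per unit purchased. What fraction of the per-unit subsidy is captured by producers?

Pre-subsidy: 124.25 - 0.25q = 482/7 + (10/7)q gives q* = 33 and p* = 116.
With the rebate, buyers effectively pay pb = ps − 47, where ps is the price sellers receive.
On the curves, pb = 124.25 - 0.25q and ps = 482/7 + (10/7)q; the wedge ps − pb = 47 gives 482/7 + (10/7)q − (124.25 - 0.25q) = 47, so q' = 61.
Then pb = 124.25 − 0.25·61 = 109 and ps = 482/7 + (10/7)·61 = 156.
Buyers' price falls by p* − pb = 116 − 109 = 7; sellers' price rises by ps − p* = 156 − 116 = 40.
So producers capture 40/47 = 40/47 of each unit of subsidy.

Producer share = 40/47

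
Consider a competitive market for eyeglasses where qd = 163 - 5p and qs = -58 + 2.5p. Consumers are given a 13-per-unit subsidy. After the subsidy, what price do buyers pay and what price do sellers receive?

Buyers pay 377/15; sellers receive 572/15

Pre-subsidy: 163 - 5p = -58 + 2.5p gives p* = 442/15, q* = 47/3.
With the rebate, buyers effectively pay pb = ps − 13, where ps is the price sellers receive.
Demand in terms of ps becomes qd = 163 − 5(ps − 13) = 228 - 5ps. Setting this equal to supply: 228 - 5ps = -58 + 2.5ps, so ps = 572/15.
Buyers pay pb = 572/15 − 13 = 377/15; q' = -58 + 2.5·(572/15) = 112/3.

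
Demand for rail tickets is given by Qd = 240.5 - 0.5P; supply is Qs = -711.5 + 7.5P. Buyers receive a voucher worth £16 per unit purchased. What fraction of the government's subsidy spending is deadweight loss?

DWL / government spending = 15/754

Pre-subsidy: 240.5 - 0.5P = -711.5 + 7.5P gives P* = 119, Q* = 181.
With the rebate, buyers effectively pay Pb = Ps − 16, where Ps is the price sellers receive.
Demand in terms of Ps becomes Qd = 240.5 − 0.5(Ps − 16) = 248.5 - 0.5Ps. Setting this equal to supply: 248.5 - 0.5Ps = -711.5 + 7.5Ps, so Ps = 120.
Buyers pay Pb = 120 − 16 = 104; Q' = -711.5 + 7.5·120 = 188.5.
ΔCS = ½(181 + 188.5)(119 − 104) = 2771.25; ΔPS = ½(181 + 188.5)(120 − 119) = 184.75.
Government spending = 16 × 188.5 = 3016.
DWL = ½ × 16 × (188.5 − 181) = 60; fraction = 60 / 3016 = 15/754.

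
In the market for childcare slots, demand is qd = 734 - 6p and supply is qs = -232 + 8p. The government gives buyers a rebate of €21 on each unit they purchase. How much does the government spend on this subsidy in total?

Government cost = €8232

Pre-subsidy: 734 - 6p = -232 + 8p gives p* = 69, q* = 320.
With the rebate, buyers effectively pay pb = ps − 21, where ps is the price sellers receive.
Demand in terms of ps becomes qd = 734 − 6(ps − 21) = 860 - 6ps. Setting this equal to supply: 860 - 6ps = -232 + 8ps, so ps = 78.
Buyers pay pb = 78 − 21 = 57; q' = -232 + 8·78 = 392.
Government outlay = subsidy × quantity = 21 × 392 = 8232.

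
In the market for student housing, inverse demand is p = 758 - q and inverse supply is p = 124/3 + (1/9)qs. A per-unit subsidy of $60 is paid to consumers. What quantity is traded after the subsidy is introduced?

q' = 699

Pre-subsidy: 758 - q = 124/3 + (1/9)q gives q* = 645 and p* = 113.
With the rebate, buyers effectively pay pb = ps − 60, where ps is the price sellers receive.
On the curves, pb = 758 - q and ps = 124/3 + (1/9)q; the wedge ps − pb = 60 gives 124/3 + (1/9)q − (758 - q) = 60, so q' = 699.
Then pb = 758 − 1·699 = 59 and ps = 124/3 + (1/9)·699 = 119.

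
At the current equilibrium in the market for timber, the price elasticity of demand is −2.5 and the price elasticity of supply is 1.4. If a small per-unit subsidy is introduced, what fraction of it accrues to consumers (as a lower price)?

Consumer share = 14/39

For a small subsidy around the equilibrium, the benefit split depends on the relative slopes, which at a point are proportional to the elasticities.
Buyer share = εs/(εs + |εd|) = 1.4/(1.4 + 2.5) = 14/39; seller share = |εd|/(εs + |εd|) = 25/39.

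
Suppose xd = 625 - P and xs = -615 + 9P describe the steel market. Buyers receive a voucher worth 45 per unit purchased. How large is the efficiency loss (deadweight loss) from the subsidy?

Pre-subsidy: 625 - P = -615 + 9P gives P* = 124, x* = 501.
With the rebate, buyers effectively pay Pb = Ps − 45, where Ps is the price sellers receive.
Demand in terms of Ps becomes xd = 625 − 1(Ps − 45) = 670 - Ps. Setting this equal to supply: 670 - Ps = -615 + 9Ps, so Ps = 128.5.
Buyers pay Pb = 128.5 − 45 = 83.5; x' = -615 + 9·128.5 = 541.5.
The subsidy expands output by 541.5 − 501 = 40.5 past the efficient level; on those units the gap between marginal cost and willingness to pay runs from 0 up to 45.
DWL = ½ × 45 × 40.5 = 911.25.

Deadweight loss = 911.25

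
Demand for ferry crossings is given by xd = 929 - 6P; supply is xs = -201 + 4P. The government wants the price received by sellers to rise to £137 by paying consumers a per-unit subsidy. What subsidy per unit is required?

At a seller price of 137, quantity supplied is -201 + 4·137 = 347.
Buyers absorb 347 only when they pay Pb with 929 − 6·Pb = 347, i.e. Pb = 97.
s = Ps − Pb = 137 − 97 = 40.

Required subsidy s = £40 per unit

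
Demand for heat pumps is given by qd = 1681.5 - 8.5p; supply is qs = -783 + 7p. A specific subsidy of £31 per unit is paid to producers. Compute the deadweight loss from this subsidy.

Pre-subsidy: 1681.5 - 8.5p = -783 + 7p gives p* = 159, q* = 330.
With the subsidy, sellers receive ps = pb + 31 for each unit, where pb is the price buyers pay.
Supply in terms of pb becomes qs = -783 + 7(pb + 31) = -566 + 7pb. Setting this equal to demand: 1681.5 - 8.5pb = -566 + 7pb, so pb = 145.
Sellers receive ps = 145 + 31 = 176; q' = 1681.5 − 8.5·145 = 449.
The subsidy expands output by 449 − 330 = 119 past the efficient level; on those units the gap between marginal cost and willingness to pay runs from 0 up to 31.
DWL = ½ × 31 × 119 = 1844.5.

Deadweight loss = £1844.5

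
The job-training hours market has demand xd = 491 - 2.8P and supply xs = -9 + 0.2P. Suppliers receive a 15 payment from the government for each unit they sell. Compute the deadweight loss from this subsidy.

Pre-subsidy: 491 - 2.8P = -9 + 0.2P gives P* = 500/3, x* = 73/3.
With the subsidy, sellers receive Ps = Pb + 15 for each unit, where Pb is the price buyers pay.
Supply in terms of Pb becomes xs = -9 + 0.2(Pb + 15) = -6 + 0.2Pb. Setting this equal to demand: 491 - 2.8Pb = -6 + 0.2Pb, so Pb = 497/3.
Sellers receive Ps = 497/3 + 15 = 542/3; x' = 491 − 2.8·(497/3) = 407/15.
The subsidy expands output by 407/15 − 73/3 = 2.8 past the efficient level; on those units the gap between marginal cost and willingness to pay runs from 0 up to 15.
DWL = ½ × 15 × 2.8 = 21.

Deadweight loss = 21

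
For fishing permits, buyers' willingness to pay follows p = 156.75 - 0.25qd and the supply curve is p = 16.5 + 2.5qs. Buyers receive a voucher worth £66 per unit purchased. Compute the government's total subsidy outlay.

Government cost = £4950

Pre-subsidy: 156.75 - 0.25q = 16.5 + 2.5q gives q* = 51 and p* = 144.
With the rebate, buyers effectively pay pb = ps − 66, where ps is the price sellers receive.
On the curves, pb = 156.75 - 0.25q and ps = 16.5 + 2.5q; the wedge ps − pb = 66 gives 16.5 + 2.5q − (156.75 - 0.25q) = 66, so q' = 75.
Then pb = 156.75 − 0.25·75 = 138 and ps = 16.5 + 2.5·75 = 204.
Government outlay = subsidy × quantity = 66 × 75 = 4950.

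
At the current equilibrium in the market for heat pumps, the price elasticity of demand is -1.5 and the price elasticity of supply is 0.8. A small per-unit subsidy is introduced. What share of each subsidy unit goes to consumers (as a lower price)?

For a small subsidy around the equilibrium, the benefit split depends on the relative slopes, which at a point are proportional to the elasticities.
Buyer share = εs/(εs + |εd|) = 0.8/(0.8 + 1.5) = 8/23; seller share = |εd|/(εs + |εd|) = 15/23.

Consumer share = 8/23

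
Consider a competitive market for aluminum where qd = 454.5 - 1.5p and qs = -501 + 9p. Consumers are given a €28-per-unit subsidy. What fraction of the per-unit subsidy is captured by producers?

Pre-subsidy: 454.5 - 1.5p = -501 + 9p gives p* = 91, q* = 318.
With the rebate, buyers effectively pay pb = ps − 28, where ps is the price sellers receive.
Demand in terms of ps becomes qd = 454.5 − 1.5(ps − 28) = 496.5 - 1.5ps. Setting this equal to supply: 496.5 - 1.5ps = -501 + 9ps, so ps = 95.
Buyers pay pb = 95 − 28 = 67; q' = -501 + 9·95 = 354.
Buyers' price falls by p* − pb = 91 − 67 = 24; sellers' price rises by ps − p* = 95 − 91 = 4.
So producers capture 4/28 = 1/7 of each unit of subsidy.

Producer share = 1/7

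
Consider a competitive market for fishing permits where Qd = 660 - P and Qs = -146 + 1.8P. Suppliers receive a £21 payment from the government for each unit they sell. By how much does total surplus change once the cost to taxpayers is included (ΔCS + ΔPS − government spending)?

Pre-subsidy: 660 - P = -146 + 1.8P gives P* = 2015/7, Q* = 2605/7.
With the subsidy, sellers receive Ps = Pb + 21 for each unit, where Pb is the price buyers pay.
Supply in terms of Pb becomes Qs = -146 + 1.8(Pb + 21) = -108.2 + 1.8Pb. Setting this equal to demand: 660 - Pb = -108.2 + 1.8Pb, so Pb = 3841/14.
Sellers receive Ps = 3841/14 + 21 = 4135/14; Q' = 660 − 1·(3841/14) = 5399/14.
ΔCS = ½(2605/7 + 5399/14)(2015/7 − 3841/14) = 286443/56; ΔPS = ½(2605/7 + 5399/14)(4135/14 − 2015/7) = 159135/56.
Government spending = 21 × 5399/14 = 8098.5.
Net change = 286443/56 + 159135/56 − 8098.5 = -141.75. The loss equals the DWL triangle ½·21·13.5.

Net change in total surplus = -£141.75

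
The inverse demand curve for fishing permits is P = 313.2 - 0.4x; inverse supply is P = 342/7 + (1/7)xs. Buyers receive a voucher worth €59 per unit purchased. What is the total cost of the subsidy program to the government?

Government cost = 667703/19

Pre-subsidy: 313.2 - 0.4x = 342/7 + (1/7)x gives x* = 9252/19 and P* = 2250/19.
With the rebate, buyers effectively pay Pb = Ps − 59, where Ps is the price sellers receive.
On the curves, Pb = 313.2 - 0.4x and Ps = 342/7 + (1/7)x; the wedge Ps − Pb = 59 gives 342/7 + (1/7)x − (313.2 - 0.4x) = 59, so x' = 11317/19.
Then Pb = 313.2 − 0.4·(11317/19) = 1424/19 and Ps = 342/7 + (1/7)·(11317/19) = 2545/19.
Government outlay = subsidy × quantity = 59 × 11317/19 = 667703/19.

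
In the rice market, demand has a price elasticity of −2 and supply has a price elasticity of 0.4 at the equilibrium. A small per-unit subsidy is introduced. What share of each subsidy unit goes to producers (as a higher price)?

Producer share = 5/6

For a small subsidy around the equilibrium, the benefit split depends on the relative slopes, which at a point are proportional to the elasticities.
Buyer share = εs/(εs + |εd|) = 0.4/(0.4 + 2) = 1/6; seller share = |εd|/(εs + |εd|) = 5/6.
So producers capture 5/6 of the subsidy.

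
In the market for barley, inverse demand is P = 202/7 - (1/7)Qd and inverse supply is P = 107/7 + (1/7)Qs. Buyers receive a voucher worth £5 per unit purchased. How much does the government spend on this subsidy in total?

Government cost = £325

Pre-subsidy: 202/7 - (1/7)Q = 107/7 + (1/7)Q gives Q* = 47.5 and P* = 309/14.
With the rebate, buyers effectively pay Pb = Ps − 5, where Ps is the price sellers receive.
On the curves, Pb = 202/7 - (1/7)Q and Ps = 107/7 + (1/7)Q; the wedge Ps − Pb = 5 gives 107/7 + (1/7)Q − (202/7 - (1/7)Q) = 5, so Q' = 65.
Then Pb = 202/7 − (1/7)·65 = 137/7 and Ps = 107/7 + (1/7)·65 = 172/7.
Government outlay = subsidy × quantity = 5 × 65 = 325.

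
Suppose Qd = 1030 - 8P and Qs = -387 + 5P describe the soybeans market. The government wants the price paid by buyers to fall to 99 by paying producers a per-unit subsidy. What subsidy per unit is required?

At a buyer price of 99, quantity demanded is 1030 − 8·99 = 238.
Sellers supply 238 only when they receive Ps with -387 + 5·Ps = 238, i.e. Ps = 125.
s = Ps − Pb = 125 − 99 = 26.

Required subsidy s = 26 per unit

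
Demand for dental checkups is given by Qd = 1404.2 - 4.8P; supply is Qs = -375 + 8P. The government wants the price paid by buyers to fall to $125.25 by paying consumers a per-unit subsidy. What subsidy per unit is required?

Required subsidy s = $22 per unit

At a buyer price of 125.25, quantity demanded is 1404.2 − 4.8·125.25 = 803.
Sellers supply 803 only when they receive Ps with -375 + 8·Ps = 803, i.e. Ps = 147.25.
s = Ps − Pb = 147.25 − 125.25 = 22.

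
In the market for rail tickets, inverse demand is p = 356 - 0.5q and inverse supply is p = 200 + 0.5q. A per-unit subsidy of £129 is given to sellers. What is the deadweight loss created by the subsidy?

Pre-subsidy: 356 - 0.5q = 200 + 0.5q gives q* = 156 and p* = 278.
With the subsidy, sellers receive ps = pb + 129 for each unit, where pb is the price buyers pay.
On the curves, pb = 356 - 0.5q and ps = 200 + 0.5q; the wedge ps − pb = 129 gives 200 + 0.5q − (356 - 0.5q) = 129, so q' = 285.
Then pb = 356 − 0.5·285 = 213.5 and ps = 200 + 0.5·285 = 342.5.
The subsidy expands output by 285 − 156 = 129 past the efficient level; on those units the gap between marginal cost and willingness to pay runs from 0 up to 129.
DWL = ½ × 129 × 129 = 8320.5.

Deadweight loss = £8320.5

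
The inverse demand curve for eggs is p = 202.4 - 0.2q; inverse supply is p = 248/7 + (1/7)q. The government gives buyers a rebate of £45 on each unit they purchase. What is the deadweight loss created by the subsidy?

Deadweight loss = £2953.125

Pre-subsidy: 202.4 - 0.2q = 248/7 + (1/7)q gives q* = 487 and p* = 105.
With the rebate, buyers effectively pay pb = ps − 45, where ps is the price sellers receive.
On the curves, pb = 202.4 - 0.2q and ps = 248/7 + (1/7)q; the wedge ps − pb = 45 gives 248/7 + (1/7)q − (202.4 - 0.2q) = 45, so q' = 618.25.
Then pb = 202.4 − 0.2·618.25 = 78.75 and ps = 248/7 + (1/7)·618.25 = 123.75.
The subsidy expands output by 618.25 − 487 = 131.25 past the efficient level; on those units the gap between marginal cost and willingness to pay runs from 0 up to 45.
DWL = ½ × 45 × 131.25 = 2953.125.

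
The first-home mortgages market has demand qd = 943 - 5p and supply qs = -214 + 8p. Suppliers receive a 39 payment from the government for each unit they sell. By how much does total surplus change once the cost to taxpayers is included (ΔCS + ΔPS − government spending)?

Pre-subsidy: 943 - 5p = -214 + 8p gives p* = 89, q* = 498.
With the subsidy, sellers receive ps = pb + 39 for each unit, where pb is the price buyers pay.
Supply in terms of pb becomes qs = -214 + 8(pb + 39) = 98 + 8pb. Setting this equal to demand: 943 - 5pb = 98 + 8pb, so pb = 65.
Sellers receive ps = 65 + 39 = 104; q' = 943 − 5·65 = 618.
ΔCS = ½(498 + 618)(89 − 65) = 13392; ΔPS = ½(498 + 618)(104 − 89) = 8370.
Government spending = 39 × 618 = 24102.
Net change = 13392 + 8370 − 24102 = -2340. The loss equals the DWL triangle ½·39·120.

Net change in total surplus = -2340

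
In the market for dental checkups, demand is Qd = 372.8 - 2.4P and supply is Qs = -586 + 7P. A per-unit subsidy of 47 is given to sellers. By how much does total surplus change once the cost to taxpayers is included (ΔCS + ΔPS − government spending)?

Net change in total surplus = -1974

Pre-subsidy: 372.8 - 2.4P = -586 + 7P gives P* = 102, Q* = 128.
With the subsidy, sellers receive Ps = Pb + 47 for each unit, where Pb is the price buyers pay.
Supply in terms of Pb becomes Qs = -586 + 7(Pb + 47) = -257 + 7Pb. Setting this equal to demand: 372.8 - 2.4Pb = -257 + 7Pb, so Pb = 67.
Sellers receive Ps = 67 + 47 = 114; Q' = 372.8 − 2.4·67 = 212.
ΔCS = ½(128 + 212)(102 − 67) = 5950; ΔPS = ½(128 + 212)(114 − 102) = 2040.
Government spending = 47 × 212 = 9964.
Net change = 5950 + 2040 − 9964 = -1974. The loss equals the DWL triangle ½·47·84.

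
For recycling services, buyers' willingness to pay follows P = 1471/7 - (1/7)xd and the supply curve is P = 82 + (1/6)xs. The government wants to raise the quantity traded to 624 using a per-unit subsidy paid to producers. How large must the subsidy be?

At x = 624, from the demand curve buyers pay Pb = 1471/7 − (1/7)·624 = 121; from the supply curve sellers need Ps = 82 + (1/6)·624 = 186.
The subsidy must fill the gap: s = Ps − Pb = 186 − 121 = 65.

Required subsidy s = 65 per unit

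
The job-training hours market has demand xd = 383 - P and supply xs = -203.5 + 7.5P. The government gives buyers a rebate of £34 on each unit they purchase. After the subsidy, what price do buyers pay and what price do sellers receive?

Pre-subsidy: 383 - P = -203.5 + 7.5P gives P* = 69, x* = 314.
With the rebate, buyers effectively pay Pb = Ps − 34, where Ps is the price sellers receive.
Demand in terms of Ps becomes xd = 383 − 1(Ps − 34) = 417 - Ps. Setting this equal to supply: 417 - Ps = -203.5 + 7.5Ps, so Ps = 73.
Buyers pay Pb = 73 − 34 = 39; x' = -203.5 + 7.5·73 = 344.

Buyers pay £39; sellers receive £73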